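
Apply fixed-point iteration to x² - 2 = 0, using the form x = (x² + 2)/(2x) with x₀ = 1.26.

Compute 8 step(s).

Equation: x² - 2 = 0
Fixed-point form: x = (x² + 2)/(2x)
x₀ = 1.26

x_1 = g(1.260000) = 1.423651
x_2 = g(1.423651) = 1.414245
x_3 = g(1.414245) = 1.414214
x_4 = g(1.414214) = 1.414214
x_5 = g(1.414214) = 1.414214
x_6 = g(1.414214) = 1.414214
x_7 = g(1.414214) = 1.414214
x_8 = g(1.414214) = 1.414214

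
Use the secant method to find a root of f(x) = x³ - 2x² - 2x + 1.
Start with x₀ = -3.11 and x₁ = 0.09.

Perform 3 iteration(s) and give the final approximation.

f(x) = x³ - 2x² - 2x + 1
x₀ = -3.11, x₁ = 0.09

Secant formula: x_{n+1} = x_n - f(x_n)(x_n - x_{n-1})/(f(x_n) - f(x_{n-1}))

Iteration 1:
  f(-3.110000) = -42.204431
  f(0.090000) = 0.804529
  x_2 = 0.090000 - 0.804529×(0.090000 - (-3.110000))/(0.804529 - (-42.204431))
       = 0.030141
Iteration 2:
  f(0.090000) = 0.804529
  f(0.030141) = 0.937929
  x_3 = 0.030141 - 0.937929×(0.030141 - 0.090000)/(0.937929 - 0.804529)
       = 0.451008
Iteration 3:
  f(0.030141) = 0.937929
  f(0.451008) = -0.217095
  x_4 = 0.451008 - (-0.217095)×(0.451008 - 0.030141)/(-0.217095 - 0.937929)
       = 0.371903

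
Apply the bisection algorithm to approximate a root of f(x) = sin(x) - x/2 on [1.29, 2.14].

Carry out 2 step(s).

f(x) = sin(x) - x/2
Initial interval: [1.29, 2.14]

Iteration 1:
  c_1 = (1.290000 + 2.140000)/2 = 1.715000
  f(c_1) = f(1.715000) = 0.132121
  f(a) × f(c) ≥ 0, new interval: [1.715000, 2.140000]
Iteration 2:
  c_2 = (1.715000 + 2.140000)/2 = 1.927500
  f(c_2) = f(1.927500) = -0.026697
  f(a) × f(c) < 0, new interval: [1.715000, 1.927500]

After 2 iteration(s), the approximation is c_2 = 1.927500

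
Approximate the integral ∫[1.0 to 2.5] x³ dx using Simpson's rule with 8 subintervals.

f(x) = x³
a = 1.0, b = 2.5, n = 8
h = (b - a)/n = 0.187500

Simpson's rule: (h/3)[f(x₀) + 4f(x₁) + 2f(x₂) + ... + f(xₙ)]

x_0 = 1.0000, f(x_0) = 1.000000, coefficient = 1
x_1 = 1.1875, f(x_1) = 1.674561, coefficient = 4
x_2 = 1.3750, f(x_2) = 2.599609, coefficient = 2
x_3 = 1.5625, f(x_3) = 3.814697, coefficient = 4
x_4 = 1.7500, f(x_4) = 5.359375, coefficient = 2
x_5 = 1.9375, f(x_5) = 7.273193, coefficient = 4
x_6 = 2.1250, f(x_6) = 9.595703, coefficient = 2
x_7 = 2.3125, f(x_7) = 12.366455, coefficient = 4
x_8 = 2.5000, f(x_8) = 15.625000, coefficient = 1

I ≈ (0.187500/3) × 152.250000 = 9.515625
Exact value: 9.515625
Error: 0.000000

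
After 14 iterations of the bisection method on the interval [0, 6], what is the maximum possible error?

Bisection error bound: |error| ≤ (b-a)/2^n
|error| ≤ (6 - 0)/2^14 = 6/2^14
|error| ≤ 0.0003662109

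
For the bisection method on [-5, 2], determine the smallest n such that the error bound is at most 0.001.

We need (b-a)/2^n ≤ 0.001
(2 - (-5))/2^n ≤ 0.001
7/2^n ≤ 0.001
2^n ≥ 7000
n ≥ log₂(7000) = 12.77
n ≥ 13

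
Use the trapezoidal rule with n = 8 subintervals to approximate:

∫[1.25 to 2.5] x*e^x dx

f(x) = x*e^x
a = 1.25, b = 2.5, n = 8
h = (b - a)/n = 0.156250

Trapezoidal rule: (h/2)[f(x₀) + 2f(x₁) + 2f(x₂) + ... + f(xₙ)]

x_0 = 1.2500, f(x_0) = 4.362929, coefficient = 1
x_1 = 1.4062, f(x_1) = 5.738378, coefficient = 2
x_2 = 1.5625, f(x_2) = 7.454271, coefficient = 2
x_3 = 1.7188, f(x_3) = 9.586418, coefficient = 2
x_4 = 1.8750, f(x_4) = 12.226536, coefficient = 2
x_5 = 2.0312, f(x_5) = 15.485458, coefficient = 2
x_6 = 2.1875, f(x_6) = 19.496975, coefficient = 2
x_7 = 2.3438, f(x_7) = 24.422436, coefficient = 2
x_8 = 2.5000, f(x_8) = 30.456235, coefficient = 1

I ≈ (0.156250/2) × 223.640105 = 17.471883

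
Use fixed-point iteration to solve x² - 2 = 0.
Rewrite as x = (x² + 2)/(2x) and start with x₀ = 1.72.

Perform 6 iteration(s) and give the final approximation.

Equation: x² - 2 = 0
Fixed-point form: x = (x² + 2)/(2x)
x₀ = 1.72

x_1 = g(1.720000) = 1.441395
x_2 = g(1.441395) = 1.414470
x_3 = g(1.414470) = 1.414214
x_4 = g(1.414214) = 1.414214
x_5 = g(1.414214) = 1.414214
x_6 = g(1.414214) = 1.414214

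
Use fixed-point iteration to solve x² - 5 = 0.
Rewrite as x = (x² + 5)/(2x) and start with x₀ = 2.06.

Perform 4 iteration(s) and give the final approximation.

Equation: x² - 5 = 0
Fixed-point form: x = (x² + 5)/(2x)
x₀ = 2.06

x_1 = g(2.060000) = 2.243592
x_2 = g(2.243592) = 2.236081
x_3 = g(2.236081) = 2.236068
x_4 = g(2.236068) = 2.236068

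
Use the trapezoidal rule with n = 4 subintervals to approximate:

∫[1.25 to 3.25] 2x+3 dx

f(x) = 2x+3
a = 1.25, b = 3.25, n = 4
h = (b - a)/n = 0.500000

Trapezoidal rule: (h/2)[f(x₀) + 2f(x₁) + 2f(x₂) + ... + f(xₙ)]

x_0 = 1.2500, f(x_0) = 5.500000, coefficient = 1
x_1 = 1.7500, f(x_1) = 6.500000, coefficient = 2
x_2 = 2.2500, f(x_2) = 7.500000, coefficient = 2
x_3 = 2.7500, f(x_3) = 8.500000, coefficient = 2
x_4 = 3.2500, f(x_4) = 9.500000, coefficient = 1

I ≈ (0.500000/2) × 60.000000 = 15.000000
Exact value: 15.000000
Error: 0.000000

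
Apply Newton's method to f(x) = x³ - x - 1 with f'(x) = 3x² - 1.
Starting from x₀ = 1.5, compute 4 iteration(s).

f(x) = x³ - x - 1
f'(x) = 3x² - 1
x₀ = 1.5

Newton-Raphson formula: x_{n+1} = x_n - f(x_n)/f'(x_n)

Iteration 1:
  f(1.500000) = 0.875000
  f'(1.500000) = 5.750000
  x_1 = 1.500000 - 0.875000/5.750000 = 1.347826
Iteration 2:
  f(1.347826) = 0.100682
  f'(1.347826) = 4.449905
  x_2 = 1.347826 - 0.100682/4.449905 = 1.325200
Iteration 3:
  f(1.325200) = 0.002058
  f'(1.325200) = 4.268468
  x_3 = 1.325200 - 0.002058/4.268468 = 1.324718
Iteration 4:
  f(1.324718) = 0.000001
  f'(1.324718) = 4.264635
  x_4 = 1.324718 - 0.000001/4.264635 = 1.324718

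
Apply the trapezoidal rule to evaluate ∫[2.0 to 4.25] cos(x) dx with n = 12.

f(x) = cos(x)
a = 2.0, b = 4.25, n = 12
h = (b - a)/n = 0.187500

Trapezoidal rule: (h/2)[f(x₀) + 2f(x₁) + 2f(x₂) + ... + f(xₙ)]

x_0 = 2.0000, f(x_0) = -0.416147, coefficient = 1
x_1 = 2.1875, f(x_1) = -0.578349, coefficient = 2
x_2 = 2.3750, f(x_2) = -0.720278, coefficient = 2
x_3 = 2.5625, f(x_3) = -0.836960, coefficient = 2
x_4 = 2.7500, f(x_4) = -0.924302, coefficient = 2
x_5 = 2.9375, f(x_5) = -0.979245, coefficient = 2
x_6 = 3.1250, f(x_6) = -0.999862, coefficient = 2
x_7 = 3.3125, f(x_7) = -0.985431, coefficient = 2
x_8 = 3.5000, f(x_8) = -0.936457, coefficient = 2
x_9 = 3.6875, f(x_9) = -0.854657, coefficient = 2
x_10 = 3.8750, f(x_10) = -0.742898, coefficient = 2
x_11 = 4.0625, f(x_11) = -0.605098, coefficient = 2
x_12 = 4.2500, f(x_12) = -0.446087, coefficient = 1

I ≈ (0.187500/2) × -19.189309 = -1.798998
Exact value: -1.804287
Error: 0.005289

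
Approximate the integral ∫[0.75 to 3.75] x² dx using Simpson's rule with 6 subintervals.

f(x) = x²
a = 0.75, b = 3.75, n = 6
h = (b - a)/n = 0.500000

Simpson's rule: (h/3)[f(x₀) + 4f(x₁) + 2f(x₂) + ... + f(xₙ)]

x_0 = 0.7500, f(x_0) = 0.562500, coefficient = 1
x_1 = 1.2500, f(x_1) = 1.562500, coefficient = 4
x_2 = 1.7500, f(x_2) = 3.062500, coefficient = 2
x_3 = 2.2500, f(x_3) = 5.062500, coefficient = 4
x_4 = 2.7500, f(x_4) = 7.562500, coefficient = 2
x_5 = 3.2500, f(x_5) = 10.562500, coefficient = 4
x_6 = 3.7500, f(x_6) = 14.062500, coefficient = 1

I ≈ (0.500000/3) × 104.625000 = 17.437500
Exact value: 17.437500
Error: 0.000000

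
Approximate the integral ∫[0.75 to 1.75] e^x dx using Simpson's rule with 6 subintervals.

f(x) = e^x
a = 0.75, b = 1.75, n = 6
h = (b - a)/n = 0.166667

Simpson's rule: (h/3)[f(x₀) + 4f(x₁) + 2f(x₂) + ... + f(xₙ)]

x_0 = 0.7500, f(x_0) = 2.117000, coefficient = 1
x_1 = 0.9167, f(x_1) = 2.500940, coefficient = 4
x_2 = 1.0833, f(x_2) = 2.954512, coefficient = 2
x_3 = 1.2500, f(x_3) = 3.490343, coefficient = 4
x_4 = 1.4167, f(x_4) = 4.123353, coefficient = 2
x_5 = 1.5833, f(x_5) = 4.871166, coefficient = 4
x_6 = 1.7500, f(x_6) = 5.754603, coefficient = 1

I ≈ (0.166667/3) × 65.477128 = 3.637618
Exact value: 3.637603
Error: 0.000016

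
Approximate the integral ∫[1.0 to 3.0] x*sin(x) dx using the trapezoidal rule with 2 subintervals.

f(x) = x*sin(x)
a = 1.0, b = 3.0, n = 2
h = (b - a)/n = 1.000000

Trapezoidal rule: (h/2)[f(x₀) + 2f(x₁) + 2f(x₂) + ... + f(xₙ)]

x_0 = 1.0000, f(x_0) = 0.841471, coefficient = 1
x_1 = 2.0000, f(x_1) = 1.818595, coefficient = 2
x_2 = 3.0000, f(x_2) = 0.423360, coefficient = 1

I ≈ (1.000000/2) × 4.902021 = 2.451010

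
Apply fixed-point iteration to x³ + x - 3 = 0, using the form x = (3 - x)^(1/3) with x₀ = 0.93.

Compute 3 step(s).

Equation: x³ + x - 3 = 0
Fixed-point form: x = (3 - x)^(1/3)
x₀ = 0.93

x_1 = g(0.930000) = 1.274452
x_2 = g(1.274452) = 1.199432
x_3 = g(1.199432) = 1.216568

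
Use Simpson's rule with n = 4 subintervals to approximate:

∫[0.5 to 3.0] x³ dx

f(x) = x³
a = 0.5, b = 3.0, n = 4
h = (b - a)/n = 0.625000

Simpson's rule: (h/3)[f(x₀) + 4f(x₁) + 2f(x₂) + ... + f(xₙ)]

x_0 = 0.5000, f(x_0) = 0.125000, coefficient = 1
x_1 = 1.1250, f(x_1) = 1.423828, coefficient = 4
x_2 = 1.7500, f(x_2) = 5.359375, coefficient = 2
x_3 = 2.3750, f(x_3) = 13.396484, coefficient = 4
x_4 = 3.0000, f(x_4) = 27.000000, coefficient = 1

I ≈ (0.625000/3) × 97.125000 = 20.234375
Exact value: 20.234375
Error: 0.000000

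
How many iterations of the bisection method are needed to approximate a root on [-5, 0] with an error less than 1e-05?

We need (b-a)/2^n ≤ 1e-05
(0 - (-5))/2^n ≤ 1e-05
5/2^n ≤ 1e-05
2^n ≥ 500000
n ≥ log₂(500000) = 18.93
n ≥ 19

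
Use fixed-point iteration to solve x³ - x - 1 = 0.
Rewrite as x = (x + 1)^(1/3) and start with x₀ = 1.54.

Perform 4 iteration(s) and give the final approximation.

Equation: x³ - x - 1 = 0
Fixed-point form: x = (x + 1)^(1/3)
x₀ = 1.54

x_1 = g(1.540000) = 1.364409
x_2 = g(1.364409) = 1.332215
x_3 = g(1.332215) = 1.326140
x_4 = g(1.326140) = 1.324988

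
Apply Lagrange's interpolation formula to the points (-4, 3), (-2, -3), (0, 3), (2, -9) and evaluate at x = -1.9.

Lagrange interpolation formula:
P(x) = Σ yᵢ × Lᵢ(x)
where Lᵢ(x) = Π_{j≠i} (x - xⱼ)/(xᵢ - xⱼ)

L_0(-1.9) = (-1.9 - (-2))/(-4 - (-2)) × (-1.9 - 0)/(-4 - 0) × (-1.9 - 2)/(-4 - 2) = -0.015438
L_1(-1.9) = (-1.9 - (-4))/(-2 - (-4)) × (-1.9 - 0)/(-2 - 0) × (-1.9 - 2)/(-2 - 2) = 0.972562
L_2(-1.9) = (-1.9 - (-4))/(0 - (-4)) × (-1.9 - (-2))/(0 - (-2)) × (-1.9 - 2)/(0 - 2) = 0.051188
L_3(-1.9) = (-1.9 - (-4))/(2 - (-4)) × (-1.9 - (-2))/(2 - (-2)) × (-1.9 - 0)/(2 - 0) = -0.008313

P(-1.9) = 3×L_0(-1.9) + (-3)×L_1(-1.9) + 3×L_2(-1.9) + (-9)×L_3(-1.9)
P(-1.9) = -2.735625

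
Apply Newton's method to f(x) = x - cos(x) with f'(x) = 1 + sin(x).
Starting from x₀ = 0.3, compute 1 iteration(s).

f(x) = x - cos(x)
f'(x) = 1 + sin(x)
x₀ = 0.3

Newton-Raphson formula: x_{n+1} = x_n - f(x_n)/f'(x_n)

Iteration 1:
  f(0.300000) = -0.655336
  f'(0.300000) = 1.295520
  x_1 = 0.300000 - (-0.655336)/1.295520 = 0.805848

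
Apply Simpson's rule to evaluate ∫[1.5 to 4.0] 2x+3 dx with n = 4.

f(x) = 2x+3
a = 1.5, b = 4.0, n = 4
h = (b - a)/n = 0.625000

Simpson's rule: (h/3)[f(x₀) + 4f(x₁) + 2f(x₂) + ... + f(xₙ)]

x_0 = 1.5000, f(x_0) = 6.000000, coefficient = 1
x_1 = 2.1250, f(x_1) = 7.250000, coefficient = 4
x_2 = 2.7500, f(x_2) = 8.500000, coefficient = 2
x_3 = 3.3750, f(x_3) = 9.750000, coefficient = 4
x_4 = 4.0000, f(x_4) = 11.000000, coefficient = 1

I ≈ (0.625000/3) × 102.000000 = 21.250000
Exact value: 21.250000
Error: 0.000000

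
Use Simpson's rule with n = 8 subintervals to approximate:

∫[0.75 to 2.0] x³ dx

f(x) = x³
a = 0.75, b = 2.0, n = 8
h = (b - a)/n = 0.156250

Simpson's rule: (h/3)[f(x₀) + 4f(x₁) + 2f(x₂) + ... + f(xₙ)]

x_0 = 0.7500, f(x_0) = 0.421875, coefficient = 1
x_1 = 0.9062, f(x_1) = 0.744293, coefficient = 4
x_2 = 1.0625, f(x_2) = 1.199463, coefficient = 2
x_3 = 1.2188, f(x_3) = 1.810272, coefficient = 4
x_4 = 1.3750, f(x_4) = 2.599609, coefficient = 2
x_5 = 1.5312, f(x_5) = 3.590363, coefficient = 4
x_6 = 1.6875, f(x_6) = 4.805420, coefficient = 2
x_7 = 1.8438, f(x_7) = 6.267670, coefficient = 4
x_8 = 2.0000, f(x_8) = 8.000000, coefficient = 1

I ≈ (0.156250/3) × 75.281250 = 3.920898
Exact value: 3.920898
Error: 0.000000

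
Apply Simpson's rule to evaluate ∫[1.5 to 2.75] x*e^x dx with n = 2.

f(x) = x*e^x
a = 1.5, b = 2.75, n = 2
h = (b - a)/n = 0.625000

Simpson's rule: (h/3)[f(x₀) + 4f(x₁) + 2f(x₂) + ... + f(xₙ)]

x_0 = 1.5000, f(x_0) = 6.722534, coefficient = 1
x_1 = 2.1250, f(x_1) = 17.792407, coefficient = 4
x_2 = 2.7500, f(x_2) = 43.017238, coefficient = 1

I ≈ (0.625000/3) × 120.909400 = 25.189458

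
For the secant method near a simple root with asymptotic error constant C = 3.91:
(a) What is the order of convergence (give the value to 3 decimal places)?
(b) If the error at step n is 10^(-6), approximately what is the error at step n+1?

(a) Secant method has superlinear convergence with order φ = (1+√5)/2 ≈ 1.618.
    This means |e_{n+1}| ≈ C|e_n|^1.618.

(b) With |e_n| = 10^(-6) and C = 3.91:
    |e_{n+1}| ≈ 3.91 × (10^(-6))^1.618 = 3.91 × 10^(-9.71)

(a) ≈ 1.618 (golden ratio); (b) |e_{n+1}| ≈ 7.655e-10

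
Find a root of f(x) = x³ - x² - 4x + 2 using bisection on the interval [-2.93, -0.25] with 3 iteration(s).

f(x) = x³ - x² - 4x + 2
Initial interval: [-2.93, -0.25]

Iteration 1:
  c_1 = (-2.930000 + (-0.250000))/2 = -1.590000
  f(c_1) = f(-1.590000) = 1.812221
  f(a) × f(c) < 0, new interval: [-2.930000, -1.590000]
Iteration 2:
  c_2 = (-2.930000 + (-1.590000))/2 = -2.260000
  f(c_2) = f(-2.260000) = -5.610776
  f(a) × f(c) ≥ 0, new interval: [-2.260000, -1.590000]
Iteration 3:
  c_3 = (-2.260000 + (-1.590000))/2 = -1.925000
  f(c_3) = f(-1.925000) = -1.138953
  f(a) × f(c) ≥ 0, new interval: [-1.925000, -1.590000]

After 3 iteration(s), the approximation is c_3 = -1.925000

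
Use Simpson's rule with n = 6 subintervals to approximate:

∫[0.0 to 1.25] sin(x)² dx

f(x) = sin(x)²
a = 0.0, b = 1.25, n = 6
h = (b - a)/n = 0.208333

Simpson's rule: (h/3)[f(x₀) + 4f(x₁) + 2f(x₂) + ... + f(xₙ)]

x_0 = 0.0000, f(x_0) = 0.000000, coefficient = 1
x_1 = 0.2083, f(x_1) = 0.042778, coefficient = 4
x_2 = 0.4167, f(x_2) = 0.163794, coefficient = 2
x_3 = 0.6250, f(x_3) = 0.342339, coefficient = 4
x_4 = 0.8333, f(x_4) = 0.547862, coefficient = 2
x_5 = 1.0417, f(x_5) = 0.745195, coefficient = 4
x_6 = 1.2500, f(x_6) = 0.900572, coefficient = 1

I ≈ (0.208333/3) × 6.845132 = 0.475356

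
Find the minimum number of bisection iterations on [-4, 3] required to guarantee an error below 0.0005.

We need (b-a)/2^n ≤ 0.0005
(3 - (-4))/2^n ≤ 0.0005
7/2^n ≤ 0.0005
2^n ≥ 14000
n ≥ log₂(14000) = 13.77
n ≥ 14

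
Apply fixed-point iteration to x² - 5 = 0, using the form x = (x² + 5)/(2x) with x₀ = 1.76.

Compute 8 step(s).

Equation: x² - 5 = 0
Fixed-point form: x = (x² + 5)/(2x)
x₀ = 1.76

x_1 = g(1.760000) = 2.300455
x_2 = g(2.300455) = 2.236969
x_3 = g(2.236969) = 2.236068
x_4 = g(2.236068) = 2.236068
x_5 = g(2.236068) = 2.236068
x_6 = g(2.236068) = 2.236068
x_7 = g(2.236068) = 2.236068
x_8 = g(2.236068) = 2.236068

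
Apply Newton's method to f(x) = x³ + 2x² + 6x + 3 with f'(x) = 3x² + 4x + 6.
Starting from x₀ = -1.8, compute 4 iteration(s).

f(x) = x³ + 2x² + 6x + 3
f'(x) = 3x² + 4x + 6
x₀ = -1.8

Newton-Raphson formula: x_{n+1} = x_n - f(x_n)/f'(x_n)

Iteration 1:
  f(-1.800000) = -7.152000
  f'(-1.800000) = 8.520000
  x_1 = -1.800000 - (-7.152000)/8.520000 = -0.960563
Iteration 2:
  f(-0.960563) = -1.804311
  f'(-0.960563) = 4.925793
  x_2 = -0.960563 - (-1.804311)/4.925793 = -0.594265
Iteration 3:
  f(-0.594265) = -0.069152
  f'(-0.594265) = 4.682393
  x_3 = -0.594265 - (-0.069152)/4.682393 = -0.579496
Iteration 4:
  f(-0.579496) = 0.000051
  f'(-0.579496) = 4.689463
  x_4 = -0.579496 - 0.000051/4.689463 = -0.579507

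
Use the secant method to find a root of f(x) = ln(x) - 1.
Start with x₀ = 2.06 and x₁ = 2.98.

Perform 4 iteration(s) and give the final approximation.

f(x) = ln(x) - 1
x₀ = 2.06, x₁ = 2.98

Secant formula: x_{n+1} = x_n - f(x_n)(x_n - x_{n-1})/(f(x_n) - f(x_{n-1}))

Iteration 1:
  f(2.060000) = -0.277294
  f(2.980000) = 0.091923
  x_2 = 2.980000 - 0.091923×(2.980000 - 2.060000)/(0.091923 - (-0.277294))
       = 2.750949
Iteration 2:
  f(2.980000) = 0.091923
  f(2.750949) = 0.011946
  x_3 = 2.750949 - 0.011946×(2.750949 - 2.980000)/(0.011946 - 0.091923)
       = 2.716736
Iteration 3:
  f(2.750949) = 0.011946
  f(2.716736) = -0.000569
  x_4 = 2.716736 - (-0.000569)×(2.716736 - 2.750949)/(-0.000569 - 0.011946)
       = 2.718291
Iteration 4:
  f(2.716736) = -0.000569
  f(2.718291) = 0.000003
  x_5 = 2.718291 - 0.000003×(2.718291 - 2.716736)/(0.000003 - (-0.000569))
       = 2.718282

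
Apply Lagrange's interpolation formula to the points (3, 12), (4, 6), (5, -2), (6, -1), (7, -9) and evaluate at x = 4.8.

Lagrange interpolation formula:
P(x) = Σ yᵢ × Lᵢ(x)
where Lᵢ(x) = Π_{j≠i} (x - xⱼ)/(xᵢ - xⱼ)

L_0(4.8) = (4.8 - 4)/(3 - 4) × (4.8 - 5)/(3 - 5) × (4.8 - 6)/(3 - 6) × (4.8 - 7)/(3 - 7) = -0.017600
L_1(4.8) = (4.8 - 3)/(4 - 3) × (4.8 - 5)/(4 - 5) × (4.8 - 6)/(4 - 6) × (4.8 - 7)/(4 - 7) = 0.158400
L_2(4.8) = (4.8 - 3)/(5 - 3) × (4.8 - 4)/(5 - 4) × (4.8 - 6)/(5 - 6) × (4.8 - 7)/(5 - 7) = 0.950400
L_3(4.8) = (4.8 - 3)/(6 - 3) × (4.8 - 4)/(6 - 4) × (4.8 - 5)/(6 - 5) × (4.8 - 7)/(6 - 7) = -0.105600
L_4(4.8) = (4.8 - 3)/(7 - 3) × (4.8 - 4)/(7 - 4) × (4.8 - 5)/(7 - 5) × (4.8 - 6)/(7 - 6) = 0.014400

P(4.8) = 12×L_0(4.8) + 6×L_1(4.8) + (-2)×L_2(4.8) + (-1)×L_3(4.8) + (-9)×L_4(4.8)
P(4.8) = -1.185600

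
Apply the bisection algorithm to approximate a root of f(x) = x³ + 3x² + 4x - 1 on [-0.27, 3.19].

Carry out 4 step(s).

f(x) = x³ + 3x² + 4x - 1
Initial interval: [-0.27, 3.19]

Iteration 1:
  c_1 = (-0.270000 + 3.190000)/2 = 1.460000
  f(c_1) = f(1.460000) = 14.346936
  f(a) × f(c) < 0, new interval: [-0.270000, 1.460000]
Iteration 2:
  c_2 = (-0.270000 + 1.460000)/2 = 0.595000
  f(c_2) = f(0.595000) = 2.652720
  f(a) × f(c) < 0, new interval: [-0.270000, 0.595000]
Iteration 3:
  c_3 = (-0.270000 + 0.595000)/2 = 0.162500
  f(c_3) = f(0.162500) = -0.266490
  f(a) × f(c) ≥ 0, new interval: [0.162500, 0.595000]
Iteration 4:
  c_4 = (0.162500 + 0.595000)/2 = 0.378750
  f(c_4) = f(0.378750) = 0.999687
  f(a) × f(c) < 0, new interval: [0.162500, 0.378750]

After 4 iteration(s), the approximation is c_4 = 0.378750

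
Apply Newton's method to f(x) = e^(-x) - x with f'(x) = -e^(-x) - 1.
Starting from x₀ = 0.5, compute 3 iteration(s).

f(x) = e^(-x) - x
f'(x) = -e^(-x) - 1
x₀ = 0.5

Newton-Raphson formula: x_{n+1} = x_n - f(x_n)/f'(x_n)

Iteration 1:
  f(0.500000) = 0.106531
  f'(0.500000) = -1.606531
  x_1 = 0.500000 - 0.106531/(-1.606531) = 0.566311
Iteration 2:
  f(0.566311) = 0.001305
  f'(0.566311) = -1.567616
  x_2 = 0.566311 - 0.001305/(-1.567616) = 0.567143
Iteration 3:
  f(0.567143) = 0.000000
  f'(0.567143) = -1.567143
  x_3 = 0.567143 - 0.000000/(-1.567143) = 0.567143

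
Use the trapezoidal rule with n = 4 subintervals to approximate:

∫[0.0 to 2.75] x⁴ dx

f(x) = x⁴
a = 0.0, b = 2.75, n = 4
h = (b - a)/n = 0.687500

Trapezoidal rule: (h/2)[f(x₀) + 2f(x₁) + 2f(x₂) + ... + f(xₙ)]

x_0 = 0.0000, f(x_0) = 0.000000, coefficient = 1
x_1 = 0.6875, f(x_1) = 0.223404, coefficient = 2
x_2 = 1.3750, f(x_2) = 3.574463, coefficient = 2
x_3 = 2.0625, f(x_3) = 18.095718, coefficient = 2
x_4 = 2.7500, f(x_4) = 57.191406, coefficient = 1

I ≈ (0.687500/2) × 100.978577 = 34.711386
Exact value: 31.455273
Error: 3.256112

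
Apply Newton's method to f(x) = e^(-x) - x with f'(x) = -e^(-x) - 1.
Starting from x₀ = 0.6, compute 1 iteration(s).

f(x) = e^(-x) - x
f'(x) = -e^(-x) - 1
x₀ = 0.6

Newton-Raphson formula: x_{n+1} = x_n - f(x_n)/f'(x_n)

Iteration 1:
  f(0.600000) = -0.051188
  f'(0.600000) = -1.548812
  x_1 = 0.600000 - (-0.051188)/(-1.548812) = 0.566950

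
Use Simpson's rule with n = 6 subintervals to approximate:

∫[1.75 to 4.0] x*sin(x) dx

f(x) = x*sin(x)
a = 1.75, b = 4.0, n = 6
h = (b - a)/n = 0.375000

Simpson's rule: (h/3)[f(x₀) + 4f(x₁) + 2f(x₂) + ... + f(xₙ)]

x_0 = 1.7500, f(x_0) = 1.721975, coefficient = 1
x_1 = 2.1250, f(x_1) = 1.806930, coefficient = 4
x_2 = 2.5000, f(x_2) = 1.496180, coefficient = 2
x_3 = 2.8750, f(x_3) = 0.757407, coefficient = 4
x_4 = 3.2500, f(x_4) = -0.351634, coefficient = 2
x_5 = 3.6250, f(x_5) = -1.684896, coefficient = 4
x_6 = 4.0000, f(x_6) = -3.027210, coefficient = 1

I ≈ (0.375000/3) × 4.501622 = 0.562703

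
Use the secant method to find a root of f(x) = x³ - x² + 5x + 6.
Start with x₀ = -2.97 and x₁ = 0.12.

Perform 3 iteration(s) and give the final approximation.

f(x) = x³ - x² + 5x + 6
x₀ = -2.97, x₁ = 0.12

Secant formula: x_{n+1} = x_n - f(x_n)(x_n - x_{n-1})/(f(x_n) - f(x_{n-1}))

Iteration 1:
  f(-2.970000) = -43.868973
  f(0.120000) = 6.587328
  x_2 = 0.120000 - 6.587328×(0.120000 - (-2.970000))/(6.587328 - (-43.868973))
       = -0.283415
Iteration 2:
  f(0.120000) = 6.587328
  f(-0.283415) = 4.479834
  x_3 = -0.283415 - 4.479834×(-0.283415 - 0.120000)/(4.479834 - 6.587328)
       = -1.140943
Iteration 3:
  f(-0.283415) = 4.479834
  f(-1.140943) = -2.491686
  x_4 = -1.140943 - (-2.491686)×(-1.140943 - (-0.283415))/(-2.491686 - 4.479834)
       = -0.834454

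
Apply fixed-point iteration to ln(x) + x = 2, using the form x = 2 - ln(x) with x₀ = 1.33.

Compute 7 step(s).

Equation: ln(x) + x = 2
Fixed-point form: x = 2 - ln(x)
x₀ = 1.33

x_1 = g(1.330000) = 1.714821
x_2 = g(1.714821) = 1.460691
x_3 = g(1.460691) = 1.621090
x_4 = g(1.621090) = 1.516901
x_5 = g(1.516901) = 1.583330
x_6 = g(1.583330) = 1.540469
x_7 = g(1.540469) = 1.567913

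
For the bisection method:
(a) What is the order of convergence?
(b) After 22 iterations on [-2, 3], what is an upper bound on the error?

(a) Bisection has linear (order 1) convergence; the error is halved each step.

(b) Error bound = (b-a)/2^n = (3 - (-2))/2^{22}
    = 5/2^{22}

(a) 1 (linear); (b) error ≤ 1.19e-06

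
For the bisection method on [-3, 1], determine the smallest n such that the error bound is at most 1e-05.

We need (b-a)/2^n ≤ 1e-05
(1 - (-3))/2^n ≤ 1e-05
4/2^n ≤ 1e-05
2^n ≥ 400000
n ≥ log₂(400000) = 18.61
n ≥ 19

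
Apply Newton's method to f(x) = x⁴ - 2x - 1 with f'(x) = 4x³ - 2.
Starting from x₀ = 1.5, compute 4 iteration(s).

f(x) = x⁴ - 2x - 1
f'(x) = 4x³ - 2
x₀ = 1.5

Newton-Raphson formula: x_{n+1} = x_n - f(x_n)/f'(x_n)

Iteration 1:
  f(1.500000) = 1.062500
  f'(1.500000) = 11.500000
  x_1 = 1.500000 - 1.062500/11.500000 = 1.407609
Iteration 2:
  f(1.407609) = 0.110579
  f'(1.407609) = 9.155931
  x_2 = 1.407609 - 0.110579/9.155931 = 1.395531
Iteration 3:
  f(1.395531) = 0.001724
  f'(1.395531) = 8.871234
  x_3 = 1.395531 - 0.001724/8.871234 = 1.395337
Iteration 4:
  f(1.395337) = 0.000000
  f'(1.395337) = 8.866692
  x_4 = 1.395337 - 0.000000/8.866692 = 1.395337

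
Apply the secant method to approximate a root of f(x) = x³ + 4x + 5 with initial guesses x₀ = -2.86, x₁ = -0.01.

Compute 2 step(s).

f(x) = x³ + 4x + 5
x₀ = -2.86, x₁ = -0.01

Secant formula: x_{n+1} = x_n - f(x_n)(x_n - x_{n-1})/(f(x_n) - f(x_{n-1}))

Iteration 1:
  f(-2.860000) = -29.833656
  f(-0.010000) = 4.959999
  x_2 = -0.010000 - 4.959999×(-0.010000 - (-2.860000))/(4.959999 - (-29.833656))
       = -0.416281
Iteration 2:
  f(-0.010000) = 4.959999
  f(-0.416281) = 3.262739
  x_3 = -0.416281 - 3.262739×(-0.416281 - (-0.010000))/(3.262739 - 4.959999)
       = -1.197298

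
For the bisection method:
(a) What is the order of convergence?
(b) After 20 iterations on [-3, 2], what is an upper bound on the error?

(a) Bisection has linear (order 1) convergence; the error is halved each step.

(b) Error bound = (b-a)/2^n = (2 - (-3))/2^{20}
    = 5/2^{20}

(a) 1 (linear); (b) error ≤ 4.77e-06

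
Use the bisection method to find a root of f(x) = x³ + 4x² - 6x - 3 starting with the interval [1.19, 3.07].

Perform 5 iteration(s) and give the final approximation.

f(x) = x³ + 4x² - 6x - 3
Initial interval: [1.19, 3.07]

Iteration 1:
  c_1 = (1.190000 + 3.070000)/2 = 2.130000
  f(c_1) = f(2.130000) = 12.031197
  f(a) × f(c) < 0, new interval: [1.190000, 2.130000]
Iteration 2:
  c_2 = (1.190000 + 2.130000)/2 = 1.660000
  f(c_2) = f(1.660000) = 2.636696
  f(a) × f(c) < 0, new interval: [1.190000, 1.660000]
Iteration 3:
  c_3 = (1.190000 + 1.660000)/2 = 1.425000
  f(c_3) = f(1.425000) = -0.533859
  f(a) × f(c) ≥ 0, new interval: [1.425000, 1.660000]
Iteration 4:
  c_4 = (1.425000 + 1.660000)/2 = 1.542500
  f(c_4) = f(1.542500) = 0.932305
  f(a) × f(c) < 0, new interval: [1.425000, 1.542500]
Iteration 5:
  c_5 = (1.425000 + 1.542500)/2 = 1.483750
  f(c_5) = f(1.483750) = 0.170053
  f(a) × f(c) < 0, new interval: [1.425000, 1.483750]

After 5 iteration(s), the approximation is c_5 = 1.483750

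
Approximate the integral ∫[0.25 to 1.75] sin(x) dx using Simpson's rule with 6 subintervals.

f(x) = sin(x)
a = 0.25, b = 1.75, n = 6
h = (b - a)/n = 0.250000

Simpson's rule: (h/3)[f(x₀) + 4f(x₁) + 2f(x₂) + ... + f(xₙ)]

x_0 = 0.2500, f(x_0) = 0.247404, coefficient = 1
x_1 = 0.5000, f(x_1) = 0.479426, coefficient = 4
x_2 = 0.7500, f(x_2) = 0.681639, coefficient = 2
x_3 = 1.0000, f(x_3) = 0.841471, coefficient = 4
x_4 = 1.2500, f(x_4) = 0.948985, coefficient = 2
x_5 = 1.5000, f(x_5) = 0.997495, coefficient = 4
x_6 = 1.7500, f(x_6) = 0.983986, coefficient = 1

I ≈ (0.250000/3) × 13.766203 = 1.147184
Exact value: 1.147158
Error: 0.000025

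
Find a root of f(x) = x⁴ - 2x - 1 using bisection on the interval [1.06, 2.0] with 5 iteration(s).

f(x) = x⁴ - 2x - 1
Initial interval: [1.06, 2.0]

Iteration 1:
  c_1 = (1.060000 + 2.000000)/2 = 1.530000
  f(c_1) = f(1.530000) = 1.419813
  f(a) × f(c) < 0, new interval: [1.060000, 1.530000]
Iteration 2:
  c_2 = (1.060000 + 1.530000)/2 = 1.295000
  f(c_2) = f(1.295000) = -0.777587
  f(a) × f(c) ≥ 0, new interval: [1.295000, 1.530000]
Iteration 3:
  c_3 = (1.295000 + 1.530000)/2 = 1.412500
  f(c_3) = f(1.412500) = 0.155648
  f(a) × f(c) < 0, new interval: [1.295000, 1.412500]
Iteration 4:
  c_4 = (1.295000 + 1.412500)/2 = 1.353750
  f(c_4) = f(1.353750) = -0.348934
  f(a) × f(c) ≥ 0, new interval: [1.353750, 1.412500]
Iteration 5:
  c_5 = (1.353750 + 1.412500)/2 = 1.383125
  f(c_5) = f(1.383125) = -0.106548
  f(a) × f(c) ≥ 0, new interval: [1.383125, 1.412500]

After 5 iteration(s), the approximation is c_5 = 1.383125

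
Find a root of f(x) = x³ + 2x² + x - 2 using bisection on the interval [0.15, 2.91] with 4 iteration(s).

f(x) = x³ + 2x² + x - 2
Initial interval: [0.15, 2.91]

Iteration 1:
  c_1 = (0.150000 + 2.910000)/2 = 1.530000
  f(c_1) = f(1.530000) = 7.793377
  f(a) × f(c) < 0, new interval: [0.150000, 1.530000]
Iteration 2:
  c_2 = (0.150000 + 1.530000)/2 = 0.840000
  f(c_2) = f(0.840000) = 0.843904
  f(a) × f(c) < 0, new interval: [0.150000, 0.840000]
Iteration 3:
  c_3 = (0.150000 + 0.840000)/2 = 0.495000
  f(c_3) = f(0.495000) = -0.893663
  f(a) × f(c) ≥ 0, new interval: [0.495000, 0.840000]
Iteration 4:
  c_4 = (0.495000 + 0.840000)/2 = 0.667500
  f(c_4) = f(0.667500) = -0.143979
  f(a) × f(c) ≥ 0, new interval: [0.667500, 0.840000]

After 4 iteration(s), the approximation is c_4 = 0.667500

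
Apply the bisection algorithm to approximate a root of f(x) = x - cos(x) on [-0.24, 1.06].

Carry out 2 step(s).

f(x) = x - cos(x)
Initial interval: [-0.24, 1.06]

Iteration 1:
  c_1 = (-0.240000 + 1.060000)/2 = 0.410000
  f(c_1) = f(0.410000) = -0.507121
  f(a) × f(c) ≥ 0, new interval: [0.410000, 1.060000]
Iteration 2:
  c_2 = (0.410000 + 1.060000)/2 = 0.735000
  f(c_2) = f(0.735000) = -0.006831
  f(a) × f(c) ≥ 0, new interval: [0.735000, 1.060000]

After 2 iteration(s), the approximation is c_2 = 0.735000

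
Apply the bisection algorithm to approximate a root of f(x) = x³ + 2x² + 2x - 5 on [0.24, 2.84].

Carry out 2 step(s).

f(x) = x³ + 2x² + 2x - 5
Initial interval: [0.24, 2.84]

Iteration 1:
  c_1 = (0.240000 + 2.840000)/2 = 1.540000
  f(c_1) = f(1.540000) = 6.475464
  f(a) × f(c) < 0, new interval: [0.240000, 1.540000]
Iteration 2:
  c_2 = (0.240000 + 1.540000)/2 = 0.890000
  f(c_2) = f(0.890000) = -0.930831
  f(a) × f(c) ≥ 0, new interval: [0.890000, 1.540000]

After 2 iteration(s), the approximation is c_2 = 0.890000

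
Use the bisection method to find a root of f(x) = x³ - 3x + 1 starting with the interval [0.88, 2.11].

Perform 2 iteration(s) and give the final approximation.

f(x) = x³ - 3x + 1
Initial interval: [0.88, 2.11]

Iteration 1:
  c_1 = (0.880000 + 2.110000)/2 = 1.495000
  f(c_1) = f(1.495000) = -0.143638
  f(a) × f(c) ≥ 0, new interval: [1.495000, 2.110000]
Iteration 2:
  c_2 = (1.495000 + 2.110000)/2 = 1.802500
  f(c_2) = f(1.802500) = 1.448834
  f(a) × f(c) < 0, new interval: [1.495000, 1.802500]

After 2 iteration(s), the approximation is c_2 = 1.802500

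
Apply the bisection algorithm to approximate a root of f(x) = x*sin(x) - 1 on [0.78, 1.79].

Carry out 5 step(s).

f(x) = x*sin(x) - 1
Initial interval: [0.78, 1.79]

Iteration 1:
  c_1 = (0.780000 + 1.790000)/2 = 1.285000
  f(c_1) = f(1.285000) = 0.232877
  f(a) × f(c) < 0, new interval: [0.780000, 1.285000]
Iteration 2:
  c_2 = (0.780000 + 1.285000)/2 = 1.032500
  f(c_2) = f(1.032500) = -0.113513
  f(a) × f(c) ≥ 0, new interval: [1.032500, 1.285000]
Iteration 3:
  c_3 = (1.032500 + 1.285000)/2 = 1.158750
  f(c_3) = f(1.158750) = 0.061766
  f(a) × f(c) < 0, new interval: [1.032500, 1.158750]
Iteration 4:
  c_4 = (1.032500 + 1.158750)/2 = 1.095625
  f(c_4) = f(1.095625) = -0.025755
  f(a) × f(c) ≥ 0, new interval: [1.095625, 1.158750]
Iteration 5:
  c_5 = (1.095625 + 1.158750)/2 = 1.127188
  f(c_5) = f(1.127188) = 0.018085
  f(a) × f(c) < 0, new interval: [1.095625, 1.127188]

After 5 iteration(s), the approximation is c_5 = 1.127188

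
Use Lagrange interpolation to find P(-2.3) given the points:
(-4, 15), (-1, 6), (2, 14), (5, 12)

Lagrange interpolation formula:
P(x) = Σ yᵢ × Lᵢ(x)
where Lᵢ(x) = Π_{j≠i} (x - xⱼ)/(xᵢ - xⱼ)

L_0(-2.3) = (-2.3 - (-1))/(-4 - (-1)) × (-2.3 - 2)/(-4 - 2) × (-2.3 - 5)/(-4 - 5) = 0.251895
L_1(-2.3) = (-2.3 - (-4))/(-1 - (-4)) × (-2.3 - 2)/(-1 - 2) × (-2.3 - 5)/(-1 - 5) = 0.988204
L_2(-2.3) = (-2.3 - (-4))/(2 - (-4)) × (-2.3 - (-1))/(2 - (-1)) × (-2.3 - 5)/(2 - 5) = -0.298759
L_3(-2.3) = (-2.3 - (-4))/(5 - (-4)) × (-2.3 - (-1))/(5 - (-1)) × (-2.3 - 2)/(5 - 2) = 0.058660

P(-2.3) = 15×L_0(-2.3) + 6×L_1(-2.3) + 14×L_2(-2.3) + 12×L_3(-2.3)
P(-2.3) = 6.228944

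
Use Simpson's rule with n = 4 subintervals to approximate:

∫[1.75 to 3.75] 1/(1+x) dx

f(x) = 1/(1+x)
a = 1.75, b = 3.75, n = 4
h = (b - a)/n = 0.500000

Simpson's rule: (h/3)[f(x₀) + 4f(x₁) + 2f(x₂) + ... + f(xₙ)]

x_0 = 1.7500, f(x_0) = 0.363636, coefficient = 1
x_1 = 2.2500, f(x_1) = 0.307692, coefficient = 4
x_2 = 2.7500, f(x_2) = 0.266667, coefficient = 2
x_3 = 3.2500, f(x_3) = 0.235294, coefficient = 4
x_4 = 3.7500, f(x_4) = 0.210526, coefficient = 1

I ≈ (0.500000/3) × 3.279442 = 0.546574
Exact value: 0.546544
Error: 0.000030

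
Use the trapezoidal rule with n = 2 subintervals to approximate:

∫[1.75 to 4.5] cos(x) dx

f(x) = cos(x)
a = 1.75, b = 4.5, n = 2
h = (b - a)/n = 1.375000

Trapezoidal rule: (h/2)[f(x₀) + 2f(x₁) + 2f(x₂) + ... + f(xₙ)]

x_0 = 1.7500, f(x_0) = -0.178246, coefficient = 1
x_1 = 3.1250, f(x_1) = -0.999862, coefficient = 2
x_2 = 4.5000, f(x_2) = -0.210796, coefficient = 1

I ≈ (1.375000/2) × -2.388767 = -1.642277
Exact value: -1.961516
Error: 0.319239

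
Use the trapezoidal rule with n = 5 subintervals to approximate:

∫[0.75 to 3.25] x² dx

f(x) = x²
a = 0.75, b = 3.25, n = 5
h = (b - a)/n = 0.500000

Trapezoidal rule: (h/2)[f(x₀) + 2f(x₁) + 2f(x₂) + ... + f(xₙ)]

x_0 = 0.7500, f(x_0) = 0.562500, coefficient = 1
x_1 = 1.2500, f(x_1) = 1.562500, coefficient = 2
x_2 = 1.7500, f(x_2) = 3.062500, coefficient = 2
x_3 = 2.2500, f(x_3) = 5.062500, coefficient = 2
x_4 = 2.7500, f(x_4) = 7.562500, coefficient = 2
x_5 = 3.2500, f(x_5) = 10.562500, coefficient = 1

I ≈ (0.500000/2) × 45.625000 = 11.406250
Exact value: 11.302083
Error: 0.104167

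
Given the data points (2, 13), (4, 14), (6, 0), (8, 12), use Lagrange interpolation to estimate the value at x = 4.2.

Lagrange interpolation formula:
P(x) = Σ yᵢ × Lᵢ(x)
where Lᵢ(x) = Π_{j≠i} (x - xⱼ)/(xᵢ - xⱼ)

L_0(4.2) = (4.2 - 4)/(2 - 4) × (4.2 - 6)/(2 - 6) × (4.2 - 8)/(2 - 8) = -0.028500
L_1(4.2) = (4.2 - 2)/(4 - 2) × (4.2 - 6)/(4 - 6) × (4.2 - 8)/(4 - 8) = 0.940500
L_2(4.2) = (4.2 - 2)/(6 - 2) × (4.2 - 4)/(6 - 4) × (4.2 - 8)/(6 - 8) = 0.104500
L_3(4.2) = (4.2 - 2)/(8 - 2) × (4.2 - 4)/(8 - 4) × (4.2 - 6)/(8 - 6) = -0.016500

P(4.2) = 13×L_0(4.2) + 14×L_1(4.2) + 0×L_2(4.2) + 12×L_3(4.2)
P(4.2) = 12.598500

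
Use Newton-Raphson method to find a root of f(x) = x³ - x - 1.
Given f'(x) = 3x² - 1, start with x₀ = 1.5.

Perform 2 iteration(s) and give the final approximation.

f(x) = x³ - x - 1
f'(x) = 3x² - 1
x₀ = 1.5

Newton-Raphson formula: x_{n+1} = x_n - f(x_n)/f'(x_n)

Iteration 1:
  f(1.500000) = 0.875000
  f'(1.500000) = 5.750000
  x_1 = 1.500000 - 0.875000/5.750000 = 1.347826
Iteration 2:
  f(1.347826) = 0.100682
  f'(1.347826) = 4.449905
  x_2 = 1.347826 - 0.100682/4.449905 = 1.325200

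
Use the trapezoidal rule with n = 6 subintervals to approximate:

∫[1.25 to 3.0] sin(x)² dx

f(x) = sin(x)²
a = 1.25, b = 3.0, n = 6
h = (b - a)/n = 0.291667

Trapezoidal rule: (h/2)[f(x₀) + 2f(x₁) + 2f(x₂) + ... + f(xₙ)]

x_0 = 1.2500, f(x_0) = 0.900572, coefficient = 1
x_1 = 1.5417, f(x_1) = 0.999152, coefficient = 2
x_2 = 1.8333, f(x_2) = 0.932643, coefficient = 2
x_3 = 2.1250, f(x_3) = 0.723044, coefficient = 2
x_4 = 2.4167, f(x_4) = 0.439675, coefficient = 2
x_5 = 2.7083, f(x_5) = 0.176258, coefficient = 2
x_6 = 3.0000, f(x_6) = 0.019915, coefficient = 1

I ≈ (0.291667/2) × 7.462031 = 1.088213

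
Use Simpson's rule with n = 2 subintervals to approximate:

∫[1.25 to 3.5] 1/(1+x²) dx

f(x) = 1/(1+x²)
a = 1.25, b = 3.5, n = 2
h = (b - a)/n = 1.125000

Simpson's rule: (h/3)[f(x₀) + 4f(x₁) + 2f(x₂) + ... + f(xₙ)]

x_0 = 1.2500, f(x_0) = 0.390244, coefficient = 1
x_1 = 2.3750, f(x_1) = 0.150588, coefficient = 4
x_2 = 3.5000, f(x_2) = 0.075472, coefficient = 1

I ≈ (1.125000/3) × 1.068069 = 0.400526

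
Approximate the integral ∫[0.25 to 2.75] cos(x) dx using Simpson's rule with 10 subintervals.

f(x) = cos(x)
a = 0.25, b = 2.75, n = 10
h = (b - a)/n = 0.250000

Simpson's rule: (h/3)[f(x₀) + 4f(x₁) + 2f(x₂) + ... + f(xₙ)]

x_0 = 0.2500, f(x_0) = 0.968912, coefficient = 1
x_1 = 0.5000, f(x_1) = 0.877583, coefficient = 4
x_2 = 0.7500, f(x_2) = 0.731689, coefficient = 2
x_3 = 1.0000, f(x_3) = 0.540302, coefficient = 4
x_4 = 1.2500, f(x_4) = 0.315322, coefficient = 2
x_5 = 1.5000, f(x_5) = 0.070737, coefficient = 4
x_6 = 1.7500, f(x_6) = -0.178246, coefficient = 2
x_7 = 2.0000, f(x_7) = -0.416147, coefficient = 4
x_8 = 2.2500, f(x_8) = -0.628174, coefficient = 2
x_9 = 2.5000, f(x_9) = -0.801144, coefficient = 4
x_10 = 2.7500, f(x_10) = -0.924302, coefficient = 1

I ≈ (0.250000/3) × 1.611120 = 0.134260
Exact value: 0.134257
Error: 0.000003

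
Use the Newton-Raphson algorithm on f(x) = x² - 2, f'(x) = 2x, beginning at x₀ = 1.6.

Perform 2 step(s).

f(x) = x² - 2
f'(x) = 2x
x₀ = 1.6

Newton-Raphson formula: x_{n+1} = x_n - f(x_n)/f'(x_n)

Iteration 1:
  f(1.600000) = 0.560000
  f'(1.600000) = 3.200000
  x_1 = 1.600000 - 0.560000/3.200000 = 1.425000
Iteration 2:
  f(1.425000) = 0.030625
  f'(1.425000) = 2.850000
  x_2 = 1.425000 - 0.030625/2.850000 = 1.414254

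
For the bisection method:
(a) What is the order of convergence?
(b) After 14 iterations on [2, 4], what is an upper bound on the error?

(a) Bisection has linear (order 1) convergence; the error is halved each step.

(b) Error bound = (b-a)/2^n = (4 - 2)/2^{14}
    = 2/2^{14}

(a) 1 (linear); (b) error ≤ 1.22e-04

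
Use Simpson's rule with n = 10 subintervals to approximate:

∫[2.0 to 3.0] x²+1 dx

f(x) = x²+1
a = 2.0, b = 3.0, n = 10
h = (b - a)/n = 0.100000

Simpson's rule: (h/3)[f(x₀) + 4f(x₁) + 2f(x₂) + ... + f(xₙ)]

x_0 = 2.0000, f(x_0) = 5.000000, coefficient = 1
x_1 = 2.1000, f(x_1) = 5.410000, coefficient = 4
x_2 = 2.2000, f(x_2) = 5.840000, coefficient = 2
x_3 = 2.3000, f(x_3) = 6.290000, coefficient = 4
x_4 = 2.4000, f(x_4) = 6.760000, coefficient = 2
x_5 = 2.5000, f(x_5) = 7.250000, coefficient = 4
x_6 = 2.6000, f(x_6) = 7.760000, coefficient = 2
x_7 = 2.7000, f(x_7) = 8.290000, coefficient = 4
x_8 = 2.8000, f(x_8) = 8.840000, coefficient = 2
x_9 = 2.9000, f(x_9) = 9.410000, coefficient = 4
x_10 = 3.0000, f(x_10) = 10.000000, coefficient = 1

I ≈ (0.100000/3) × 220.000000 = 7.333333
Exact value: 7.333333
Error: 0.000000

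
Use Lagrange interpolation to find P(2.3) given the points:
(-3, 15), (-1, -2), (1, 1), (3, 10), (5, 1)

Lagrange interpolation formula:
P(x) = Σ yᵢ × Lᵢ(x)
where Lᵢ(x) = Π_{j≠i} (x - xⱼ)/(xᵢ - xⱼ)

L_0(2.3) = (2.3 - (-1))/(-3 - (-1)) × (2.3 - 1)/(-3 - 1) × (2.3 - 3)/(-3 - 3) × (2.3 - 5)/(-3 - 5) = 0.021115
L_1(2.3) = (2.3 - (-3))/(-1 - (-3)) × (2.3 - 1)/(-1 - 1) × (2.3 - 3)/(-1 - 3) × (2.3 - 5)/(-1 - 5) = -0.135647
L_2(2.3) = (2.3 - (-3))/(1 - (-3)) × (2.3 - (-1))/(1 - (-1)) × (2.3 - 3)/(1 - 3) × (2.3 - 5)/(1 - 5) = 0.516502
L_3(2.3) = (2.3 - (-3))/(3 - (-3)) × (2.3 - (-1))/(3 - (-1)) × (2.3 - 1)/(3 - 1) × (2.3 - 5)/(3 - 5) = 0.639478
L_4(2.3) = (2.3 - (-3))/(5 - (-3)) × (2.3 - (-1))/(5 - (-1)) × (2.3 - 1)/(5 - 1) × (2.3 - 3)/(5 - 3) = -0.041448

P(2.3) = 15×L_0(2.3) + (-2)×L_1(2.3) + 1×L_2(2.3) + 10×L_3(2.3) + 1×L_4(2.3)
P(2.3) = 7.457852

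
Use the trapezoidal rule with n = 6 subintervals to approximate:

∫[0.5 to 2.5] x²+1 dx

f(x) = x²+1
a = 0.5, b = 2.5, n = 6
h = (b - a)/n = 0.333333

Trapezoidal rule: (h/2)[f(x₀) + 2f(x₁) + 2f(x₂) + ... + f(xₙ)]

x_0 = 0.5000, f(x_0) = 1.250000, coefficient = 1
x_1 = 0.8333, f(x_1) = 1.694444, coefficient = 2
x_2 = 1.1667, f(x_2) = 2.361111, coefficient = 2
x_3 = 1.5000, f(x_3) = 3.250000, coefficient = 2
x_4 = 1.8333, f(x_4) = 4.361111, coefficient = 2
x_5 = 2.1667, f(x_5) = 5.694444, coefficient = 2
x_6 = 2.5000, f(x_6) = 7.250000, coefficient = 1

I ≈ (0.333333/2) × 43.222222 = 7.203704
Exact value: 7.166667
Error: 0.037037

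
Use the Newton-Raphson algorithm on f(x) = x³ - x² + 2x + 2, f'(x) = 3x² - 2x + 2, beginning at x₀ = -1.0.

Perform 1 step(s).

f(x) = x³ - x² + 2x + 2
f'(x) = 3x² - 2x + 2
x₀ = -1.0

Newton-Raphson formula: x_{n+1} = x_n - f(x_n)/f'(x_n)

Iteration 1:
  f(-1.000000) = -2.000000
  f'(-1.000000) = 7.000000
  x_1 = -1.000000 - (-2.000000)/7.000000 = -0.714286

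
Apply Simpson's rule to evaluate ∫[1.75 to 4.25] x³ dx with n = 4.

f(x) = x³
a = 1.75, b = 4.25, n = 4
h = (b - a)/n = 0.625000

Simpson's rule: (h/3)[f(x₀) + 4f(x₁) + 2f(x₂) + ... + f(xₙ)]

x_0 = 1.7500, f(x_0) = 5.359375, coefficient = 1
x_1 = 2.3750, f(x_1) = 13.396484, coefficient = 4
x_2 = 3.0000, f(x_2) = 27.000000, coefficient = 2
x_3 = 3.6250, f(x_3) = 47.634766, coefficient = 4
x_4 = 4.2500, f(x_4) = 76.765625, coefficient = 1

I ≈ (0.625000/3) × 380.250000 = 79.218750
Exact value: 79.218750
Error: 0.000000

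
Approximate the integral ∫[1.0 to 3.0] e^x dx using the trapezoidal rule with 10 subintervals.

f(x) = e^x
a = 1.0, b = 3.0, n = 10
h = (b - a)/n = 0.200000

Trapezoidal rule: (h/2)[f(x₀) + 2f(x₁) + 2f(x₂) + ... + f(xₙ)]

x_0 = 1.0000, f(x_0) = 2.718282, coefficient = 1
x_1 = 1.2000, f(x_1) = 3.320117, coefficient = 2
x_2 = 1.4000, f(x_2) = 4.055200, coefficient = 2
x_3 = 1.6000, f(x_3) = 4.953032, coefficient = 2
x_4 = 1.8000, f(x_4) = 6.049647, coefficient = 2
x_5 = 2.0000, f(x_5) = 7.389056, coefficient = 2
x_6 = 2.2000, f(x_6) = 9.025013, coefficient = 2
x_7 = 2.4000, f(x_7) = 11.023176, coefficient = 2
x_8 = 2.6000, f(x_8) = 13.463738, coefficient = 2
x_9 = 2.8000, f(x_9) = 16.444647, coefficient = 2
x_10 = 3.0000, f(x_10) = 20.085537, coefficient = 1

I ≈ (0.200000/2) × 174.251074 = 17.425107
Exact value: 17.367255
Error: 0.057852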